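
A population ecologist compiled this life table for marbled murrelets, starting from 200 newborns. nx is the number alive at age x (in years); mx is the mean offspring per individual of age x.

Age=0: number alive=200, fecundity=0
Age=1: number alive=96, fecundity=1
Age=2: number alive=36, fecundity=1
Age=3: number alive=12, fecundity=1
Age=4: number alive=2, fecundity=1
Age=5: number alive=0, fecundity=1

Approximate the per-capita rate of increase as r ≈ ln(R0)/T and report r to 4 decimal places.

lx = nx/n0 = nx/200: 1, 0.48, 0.18, 0.06, 0.01, 0
R0 = Σ lx·mx = 0 + 0.48 + 0.18 + 0.06 + 0.01 + 0 = 0.73
Σ x·lx·mx = 1.06; T = 1.06/0.73 = 1.45205…
r ≈ ln(R0)/T = ln(0.73)/1.45205… = -0.216735… → -0.2167

-0.2167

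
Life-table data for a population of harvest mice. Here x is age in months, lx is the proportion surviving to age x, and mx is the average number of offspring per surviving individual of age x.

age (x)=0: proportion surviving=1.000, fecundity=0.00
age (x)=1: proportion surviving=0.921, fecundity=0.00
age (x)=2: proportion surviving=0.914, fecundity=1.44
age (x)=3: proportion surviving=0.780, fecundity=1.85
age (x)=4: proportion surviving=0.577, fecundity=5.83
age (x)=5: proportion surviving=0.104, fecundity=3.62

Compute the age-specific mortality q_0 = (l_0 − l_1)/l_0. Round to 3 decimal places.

q_0 = (l_0 − l_1) / l_0 = (1 − 0.921) / 1
     = 0.079 / 1 = 0.079 → 0.079

0.079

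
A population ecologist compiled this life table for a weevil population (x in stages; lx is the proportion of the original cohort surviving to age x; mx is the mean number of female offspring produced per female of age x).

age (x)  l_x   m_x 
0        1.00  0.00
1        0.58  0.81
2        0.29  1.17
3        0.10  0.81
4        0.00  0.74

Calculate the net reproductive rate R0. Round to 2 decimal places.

lx·mx by age: 0, 0.4698, 0.3393, 0.081, 0
R0 = Σ lx·mx = 0.8901 → 0.89

0.89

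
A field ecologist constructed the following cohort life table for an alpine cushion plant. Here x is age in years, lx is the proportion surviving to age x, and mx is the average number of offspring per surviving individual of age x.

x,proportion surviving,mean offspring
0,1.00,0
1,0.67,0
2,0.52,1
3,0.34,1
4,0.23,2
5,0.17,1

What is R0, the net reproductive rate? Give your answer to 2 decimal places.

1.49

lx·mx by age: 0, 0, 0.52, 0.34, 0.46, 0.17
R0 = Σ lx·mx = 1.49 → 1.49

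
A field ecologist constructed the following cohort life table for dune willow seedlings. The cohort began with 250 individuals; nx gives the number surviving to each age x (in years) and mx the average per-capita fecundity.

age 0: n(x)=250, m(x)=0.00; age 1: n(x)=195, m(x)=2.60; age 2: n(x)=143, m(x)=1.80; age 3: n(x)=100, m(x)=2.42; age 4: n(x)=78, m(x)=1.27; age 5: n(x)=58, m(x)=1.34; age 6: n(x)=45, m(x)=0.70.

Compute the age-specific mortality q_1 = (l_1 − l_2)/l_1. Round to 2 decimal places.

0.27

lx = nx/n0 = nx/250: 1, 0.78, 0.572, 0.4, 0.312, 0.232, 0.18
q_1 = (l_1 − l_2) / l_1 = (0.78 − 0.572) / 0.78
     = 0.208 / 0.78 = 0.266667… → 0.27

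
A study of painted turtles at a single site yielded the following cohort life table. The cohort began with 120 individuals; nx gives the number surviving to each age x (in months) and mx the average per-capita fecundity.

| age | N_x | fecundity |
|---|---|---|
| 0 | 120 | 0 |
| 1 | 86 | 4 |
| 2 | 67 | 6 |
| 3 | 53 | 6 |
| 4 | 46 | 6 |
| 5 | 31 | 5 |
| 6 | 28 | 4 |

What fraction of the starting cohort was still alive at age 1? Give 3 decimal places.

0.717

l_1 = n_1/n_0 = 86/120 = 0.716667… → 0.717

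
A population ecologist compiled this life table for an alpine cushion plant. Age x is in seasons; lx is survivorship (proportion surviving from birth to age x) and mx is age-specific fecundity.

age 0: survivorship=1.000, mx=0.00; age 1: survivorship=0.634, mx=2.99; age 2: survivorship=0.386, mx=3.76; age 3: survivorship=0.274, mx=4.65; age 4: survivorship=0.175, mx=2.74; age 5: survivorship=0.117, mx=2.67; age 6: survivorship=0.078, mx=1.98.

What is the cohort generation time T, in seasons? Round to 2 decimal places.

2.34

lx·mx: 0, 1.89566, 1.45136, 1.2741, 0.4795, 0.31239, 0.15444 → R0 = 5.56745
x·lx·mx: 0, 1.89566, 2.90272, 3.8223, 1.918, 1.56195, 0.92664 → Σ = 13.02727
T = 13.02727 / 5.56745 = 2.339899… → 2.34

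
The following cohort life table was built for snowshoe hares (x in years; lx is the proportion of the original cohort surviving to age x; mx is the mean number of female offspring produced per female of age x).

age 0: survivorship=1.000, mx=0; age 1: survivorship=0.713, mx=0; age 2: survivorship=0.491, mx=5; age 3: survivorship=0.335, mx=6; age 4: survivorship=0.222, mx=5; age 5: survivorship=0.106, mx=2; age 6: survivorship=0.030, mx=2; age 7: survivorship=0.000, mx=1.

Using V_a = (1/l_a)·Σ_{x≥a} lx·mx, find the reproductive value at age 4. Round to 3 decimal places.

6.225

lx·mx for x ≥ 4: 1.11, 0.212, 0.06, 0 → sum = 1.382
V_4 = 1.382 / l_4 = 1.382 / 0.222 = 6.225225… → 6.225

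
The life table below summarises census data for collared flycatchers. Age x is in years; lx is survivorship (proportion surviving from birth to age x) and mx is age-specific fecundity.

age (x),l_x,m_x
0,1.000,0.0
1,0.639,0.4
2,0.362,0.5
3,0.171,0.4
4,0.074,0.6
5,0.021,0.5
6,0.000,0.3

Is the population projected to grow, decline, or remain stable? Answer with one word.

declining

R0 = Σ lx·mx = 0 + 0.2556 + 0.181 + 0.0684 + 0.0444 + 0.0105 + 0 = 0.5599
R0 < 1, so the population is declining.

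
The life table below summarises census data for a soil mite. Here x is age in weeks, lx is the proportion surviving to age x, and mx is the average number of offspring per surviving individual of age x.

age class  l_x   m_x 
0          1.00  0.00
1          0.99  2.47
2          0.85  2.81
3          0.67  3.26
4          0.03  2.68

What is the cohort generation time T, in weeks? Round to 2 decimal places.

1.99

lx·mx: 0, 2.4453, 2.3885, 2.1842, 0.0804 → R0 = 7.0984
x·lx·mx: 0, 2.4453, 4.777, 6.5526, 0.3216 → Σ = 14.0965
T = 14.0965 / 7.0984 = 1.98587… → 1.99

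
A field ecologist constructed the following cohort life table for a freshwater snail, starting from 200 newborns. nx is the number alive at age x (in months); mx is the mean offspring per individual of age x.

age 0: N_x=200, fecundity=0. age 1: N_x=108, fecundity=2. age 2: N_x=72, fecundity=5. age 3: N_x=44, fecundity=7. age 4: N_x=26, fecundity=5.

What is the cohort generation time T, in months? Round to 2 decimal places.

lx = nx/n0 = nx/200: 1, 0.54, 0.36, 0.22, 0.13
lx·mx: 0, 1.08, 1.8, 1.54, 0.65 → R0 = 5.07
x·lx·mx: 0, 1.08, 3.6, 4.62, 2.6 → Σ = 11.9
T = 11.9 / 5.07 = 2.34714… → 2.35

2.35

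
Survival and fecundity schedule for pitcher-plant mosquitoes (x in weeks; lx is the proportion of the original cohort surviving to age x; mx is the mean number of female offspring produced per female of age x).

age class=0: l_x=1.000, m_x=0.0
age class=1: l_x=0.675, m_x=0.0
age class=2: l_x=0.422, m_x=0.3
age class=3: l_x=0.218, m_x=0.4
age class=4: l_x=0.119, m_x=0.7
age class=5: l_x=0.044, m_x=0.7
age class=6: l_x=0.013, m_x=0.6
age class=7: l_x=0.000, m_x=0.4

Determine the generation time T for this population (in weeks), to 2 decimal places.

3.12

lx·mx: 0, 0, 0.1266, 0.0872, 0.0833, 0.0308, 0.0078, 0 → R0 = 0.3357
x·lx·mx: 0, 0, 0.2532, 0.2616, 0.3332, 0.154, 0.0468, 0 → Σ = 1.0488
T = 1.0488 / 0.3357 = 3.124218… → 3.12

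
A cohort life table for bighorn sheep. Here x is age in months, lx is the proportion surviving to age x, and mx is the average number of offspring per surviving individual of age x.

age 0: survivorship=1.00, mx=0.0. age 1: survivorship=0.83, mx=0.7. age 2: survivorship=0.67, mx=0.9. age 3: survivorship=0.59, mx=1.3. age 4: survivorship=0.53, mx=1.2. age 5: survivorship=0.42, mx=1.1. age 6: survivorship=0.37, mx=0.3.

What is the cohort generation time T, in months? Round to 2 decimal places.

3.04

lx·mx: 0, 0.581, 0.603, 0.767, 0.636, 0.462, 0.111 → R0 = 3.16
x·lx·mx: 0, 0.581, 1.206, 2.301, 2.544, 2.31, 0.666 → Σ = 9.608
T = 9.608 / 3.16 = 3.040506… → 3.04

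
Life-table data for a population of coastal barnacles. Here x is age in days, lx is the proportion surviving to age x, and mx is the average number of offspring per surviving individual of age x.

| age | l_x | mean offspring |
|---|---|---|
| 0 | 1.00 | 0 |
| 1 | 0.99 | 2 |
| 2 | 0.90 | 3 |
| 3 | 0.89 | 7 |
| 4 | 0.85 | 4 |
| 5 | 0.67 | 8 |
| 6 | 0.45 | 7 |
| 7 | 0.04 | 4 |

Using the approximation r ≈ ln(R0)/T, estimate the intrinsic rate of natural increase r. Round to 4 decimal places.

0.8329

R0 = Σ lx·mx = 0 + 1.98 + 2.7 + 6.23 + 3.4 + 5.36 + 3.15 + 0.16 = 22.98
Σ x·lx·mx = 86.49; T = 86.49/22.98 = 3.76371…
r ≈ ln(R0)/T = ln(22.98)/3.76371… = 0.832855… → 0.8329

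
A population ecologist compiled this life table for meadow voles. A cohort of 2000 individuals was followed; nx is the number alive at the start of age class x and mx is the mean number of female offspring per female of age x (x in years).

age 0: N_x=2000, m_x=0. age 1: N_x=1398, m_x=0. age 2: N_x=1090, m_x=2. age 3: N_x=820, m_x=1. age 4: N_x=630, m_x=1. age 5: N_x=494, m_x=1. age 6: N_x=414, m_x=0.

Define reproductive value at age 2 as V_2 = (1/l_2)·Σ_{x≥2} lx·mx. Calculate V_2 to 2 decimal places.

lx = nx/n0 = nx/2000: 1, 0.699, 0.545, 0.41, 0.315, 0.247, 0.207
lx·mx for x ≥ 2: 1.09, 0.41, 0.315, 0.247, 0 → sum = 2.062
V_2 = 2.062 / l_2 = 2.062 / 0.545 = 3.783486… → 3.78

3.78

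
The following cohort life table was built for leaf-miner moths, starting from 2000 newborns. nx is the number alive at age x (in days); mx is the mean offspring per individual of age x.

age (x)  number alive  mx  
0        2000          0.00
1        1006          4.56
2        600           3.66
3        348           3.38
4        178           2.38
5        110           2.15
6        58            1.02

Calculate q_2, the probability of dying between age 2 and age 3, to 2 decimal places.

0.42

lx = nx/n0 = nx/2000: 1, 0.503, 0.3, 0.174, 0.089, 0.055, 0.029
q_2 = (l_2 − l_3) / l_2 = (0.3 − 0.174) / 0.3
     = 0.126 / 0.3 = 0.42 → 0.42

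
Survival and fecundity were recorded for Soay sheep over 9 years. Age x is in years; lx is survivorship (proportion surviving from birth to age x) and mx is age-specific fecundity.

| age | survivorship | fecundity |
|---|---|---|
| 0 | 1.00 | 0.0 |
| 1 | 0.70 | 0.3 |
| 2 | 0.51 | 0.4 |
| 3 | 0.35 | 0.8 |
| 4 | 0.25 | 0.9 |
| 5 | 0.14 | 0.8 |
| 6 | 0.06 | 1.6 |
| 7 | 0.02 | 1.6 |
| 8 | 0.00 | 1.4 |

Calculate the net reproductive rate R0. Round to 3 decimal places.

1.159

lx·mx by age: 0, 0.21, 0.204, 0.28, 0.225, 0.112, 0.096, 0.032, 0
R0 = Σ lx·mx = 1.159 → 1.159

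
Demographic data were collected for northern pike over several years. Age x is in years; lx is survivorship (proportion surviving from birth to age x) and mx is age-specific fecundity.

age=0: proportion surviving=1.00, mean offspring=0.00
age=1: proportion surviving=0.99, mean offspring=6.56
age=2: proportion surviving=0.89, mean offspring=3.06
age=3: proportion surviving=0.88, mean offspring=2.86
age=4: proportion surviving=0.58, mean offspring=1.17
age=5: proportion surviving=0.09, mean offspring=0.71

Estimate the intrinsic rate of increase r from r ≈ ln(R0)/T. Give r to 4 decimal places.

R0 = Σ lx·mx = 0 + 6.4944 + 2.7234 + 2.5168 + 0.6786 + 0.0639 = 12.4771
Σ x·lx·mx = 22.5255; T = 22.5255/12.4771 = 1.80535…
r ≈ ln(R0)/T = ln(12.4771)/1.80535… = 1.398011… → 1.3980

1.3980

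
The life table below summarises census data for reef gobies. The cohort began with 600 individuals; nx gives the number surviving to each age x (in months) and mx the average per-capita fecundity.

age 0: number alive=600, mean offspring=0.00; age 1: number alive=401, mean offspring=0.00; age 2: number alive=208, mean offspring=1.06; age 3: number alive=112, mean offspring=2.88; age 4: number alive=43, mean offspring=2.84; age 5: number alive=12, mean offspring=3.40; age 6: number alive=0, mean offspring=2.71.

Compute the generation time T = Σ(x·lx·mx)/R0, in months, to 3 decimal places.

lx = nx/n0 = nx/600: 1, 0.66833…, 0.34667…, 0.18667…, 0.07167…, 0.02, 0
lx·mx: 0, 0, 0.367467…, 0.5376…, 0.203533…, 0.068, 0 → R0 = 1.1766…
x·lx·mx: 0, 0, 0.734933…, 1.6128…, 0.814133…, 0.34, 0 → Σ = 3.501867…
T = 3.501867… / 1.1766… = 2.976259… → 2.976

2.976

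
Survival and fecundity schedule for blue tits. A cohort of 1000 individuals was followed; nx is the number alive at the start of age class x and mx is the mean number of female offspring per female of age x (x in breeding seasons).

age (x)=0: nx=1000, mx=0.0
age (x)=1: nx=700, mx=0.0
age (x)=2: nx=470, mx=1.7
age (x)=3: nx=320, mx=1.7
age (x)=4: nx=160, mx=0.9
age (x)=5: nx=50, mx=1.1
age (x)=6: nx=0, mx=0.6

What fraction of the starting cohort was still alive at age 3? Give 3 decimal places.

l_3 = n_3/n_0 = 320/1000 = 0.32 → 0.320

0.320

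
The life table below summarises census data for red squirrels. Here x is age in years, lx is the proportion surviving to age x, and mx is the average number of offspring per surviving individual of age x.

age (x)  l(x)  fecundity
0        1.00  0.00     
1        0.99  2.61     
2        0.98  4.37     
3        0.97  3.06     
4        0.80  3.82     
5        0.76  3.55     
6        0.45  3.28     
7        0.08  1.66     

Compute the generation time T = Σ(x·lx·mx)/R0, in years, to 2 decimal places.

lx·mx: 0, 2.5839, 4.2826, 2.9682, 3.056, 2.698, 1.476, 0.1328 → R0 = 17.1975
x·lx·mx: 0, 2.5839, 8.5652, 8.9046, 12.224, 13.49, 8.856, 0.9296 → Σ = 55.5533
T = 55.5533 / 17.1975 = 3.230313… → 3.23

3.23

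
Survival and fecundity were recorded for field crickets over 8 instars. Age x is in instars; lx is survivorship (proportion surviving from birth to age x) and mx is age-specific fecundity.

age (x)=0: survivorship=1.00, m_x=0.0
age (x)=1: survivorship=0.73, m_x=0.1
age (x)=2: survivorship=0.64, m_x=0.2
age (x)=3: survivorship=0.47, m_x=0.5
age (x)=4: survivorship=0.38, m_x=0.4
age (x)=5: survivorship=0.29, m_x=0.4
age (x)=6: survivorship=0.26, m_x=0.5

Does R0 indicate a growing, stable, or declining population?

R0 = Σ lx·mx = 0 + 0.073 + 0.128 + 0.235 + 0.152 + 0.116 + 0.13 = 0.834
R0 < 1, so the population is declining.

declining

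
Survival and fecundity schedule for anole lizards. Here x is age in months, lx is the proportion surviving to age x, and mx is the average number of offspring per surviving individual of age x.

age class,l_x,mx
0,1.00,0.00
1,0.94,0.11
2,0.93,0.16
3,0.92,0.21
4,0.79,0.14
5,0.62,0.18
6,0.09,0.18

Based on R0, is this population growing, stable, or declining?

R0 = Σ lx·mx = 0 + 0.1034 + 0.1488 + 0.1932 + 0.1106 + 0.1116 + 0.0162 = 0.6838
R0 < 1, so the population is declining.

declining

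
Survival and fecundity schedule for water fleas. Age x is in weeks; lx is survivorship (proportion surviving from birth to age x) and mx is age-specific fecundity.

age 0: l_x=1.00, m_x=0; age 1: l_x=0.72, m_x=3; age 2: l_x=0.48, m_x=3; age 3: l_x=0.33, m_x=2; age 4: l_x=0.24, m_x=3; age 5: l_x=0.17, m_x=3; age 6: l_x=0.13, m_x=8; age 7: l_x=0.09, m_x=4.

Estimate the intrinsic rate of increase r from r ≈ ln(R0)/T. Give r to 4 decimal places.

R0 = Σ lx·mx = 0 + 2.16 + 1.44 + 0.66 + 0.72 + 0.51 + 1.04 + 0.36 = 6.89
Σ x·lx·mx = 21.21; T = 21.21/6.89 = 3.07837…
r ≈ ln(R0)/T = ln(6.89)/3.07837… = 0.626977… → 0.6270

0.6270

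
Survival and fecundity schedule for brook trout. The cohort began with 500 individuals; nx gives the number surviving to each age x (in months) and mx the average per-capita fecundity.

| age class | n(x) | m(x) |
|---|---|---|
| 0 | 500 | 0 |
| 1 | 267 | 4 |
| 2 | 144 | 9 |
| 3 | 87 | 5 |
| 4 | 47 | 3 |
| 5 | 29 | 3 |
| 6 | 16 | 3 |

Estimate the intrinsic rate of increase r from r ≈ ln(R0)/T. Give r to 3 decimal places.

lx = nx/n0 = nx/500: 1, 0.534, 0.288, 0.174, 0.094, 0.058, 0.032
R0 = Σ lx·mx = 0 + 2.136 + 2.592 + 0.87 + 0.282 + 0.174 + 0.096 = 6.15
Σ x·lx·mx = 12.504; T = 12.504/6.15 = 2.03317…
r ≈ ln(R0)/T = ln(6.15)/2.03317… = 0.89341… → 0.893

0.893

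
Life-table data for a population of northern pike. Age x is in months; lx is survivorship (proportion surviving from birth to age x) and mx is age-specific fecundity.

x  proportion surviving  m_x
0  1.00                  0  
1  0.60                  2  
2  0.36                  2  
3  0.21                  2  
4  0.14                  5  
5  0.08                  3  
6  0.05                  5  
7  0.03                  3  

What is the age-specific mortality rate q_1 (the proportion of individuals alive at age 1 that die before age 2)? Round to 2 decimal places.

0.40

q_1 = (l_1 − l_2) / l_1 = (0.6 − 0.36) / 0.6
     = 0.24 / 0.6 = 0.4 → 0.40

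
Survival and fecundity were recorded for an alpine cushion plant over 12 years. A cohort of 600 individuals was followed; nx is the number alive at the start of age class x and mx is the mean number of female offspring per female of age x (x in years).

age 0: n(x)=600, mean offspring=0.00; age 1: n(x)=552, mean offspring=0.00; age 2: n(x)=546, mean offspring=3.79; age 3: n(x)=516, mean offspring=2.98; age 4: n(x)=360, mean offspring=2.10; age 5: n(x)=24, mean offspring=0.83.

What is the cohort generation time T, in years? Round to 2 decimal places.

lx = nx/n0 = nx/600: 1, 0.92, 0.91, 0.86, 0.6, 0.04
lx·mx: 0, 0, 3.4489, 2.5628, 1.26, 0.0332 → R0 = 7.3049
x·lx·mx: 0, 0, 6.8978, 7.6884, 5.04, 0.166 → Σ = 19.7922
T = 19.7922 / 7.3049 = 2.709442… → 2.71

2.71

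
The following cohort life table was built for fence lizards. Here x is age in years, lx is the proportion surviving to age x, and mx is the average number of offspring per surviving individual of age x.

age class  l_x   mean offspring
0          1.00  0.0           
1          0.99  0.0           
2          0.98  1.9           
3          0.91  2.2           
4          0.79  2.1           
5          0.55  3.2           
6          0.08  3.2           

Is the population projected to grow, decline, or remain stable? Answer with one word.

R0 = Σ lx·mx = 0 + 0 + 1.862 + 2.002 + 1.659 + 1.76 + 0.256 = 7.539
R0 > 1, so the population is growing.

growing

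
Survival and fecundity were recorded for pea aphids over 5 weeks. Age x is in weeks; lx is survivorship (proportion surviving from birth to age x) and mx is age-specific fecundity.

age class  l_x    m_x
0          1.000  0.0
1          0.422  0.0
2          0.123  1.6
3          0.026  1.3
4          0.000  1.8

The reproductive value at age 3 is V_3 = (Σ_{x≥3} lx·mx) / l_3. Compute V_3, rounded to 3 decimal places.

1.300

lx·mx for x ≥ 3: 0.0338, 0 → sum = 0.0338
V_3 = 0.0338 / l_3 = 0.0338 / 0.026 = 1.3 → 1.300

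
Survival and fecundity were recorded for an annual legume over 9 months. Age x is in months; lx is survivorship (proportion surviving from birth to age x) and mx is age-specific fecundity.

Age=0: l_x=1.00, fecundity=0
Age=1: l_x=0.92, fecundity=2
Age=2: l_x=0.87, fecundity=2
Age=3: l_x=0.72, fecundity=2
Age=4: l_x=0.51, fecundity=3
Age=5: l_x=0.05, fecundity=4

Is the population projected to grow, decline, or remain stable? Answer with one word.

R0 = Σ lx·mx = 0 + 1.84 + 1.74 + 1.44 + 1.53 + 0.2 = 6.75
R0 > 1, so the population is growing.

growing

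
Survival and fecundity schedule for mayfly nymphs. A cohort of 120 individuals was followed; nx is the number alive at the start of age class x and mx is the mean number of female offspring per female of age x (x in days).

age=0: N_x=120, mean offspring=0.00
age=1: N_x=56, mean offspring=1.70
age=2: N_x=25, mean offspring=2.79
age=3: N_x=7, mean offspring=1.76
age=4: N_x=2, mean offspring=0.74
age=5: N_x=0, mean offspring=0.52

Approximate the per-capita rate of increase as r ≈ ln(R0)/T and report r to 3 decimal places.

0.257

lx = nx/n0 = nx/120: 1, 0.46667…, 0.20833…, 0.05833…, 0.01667…, 0
R0 = Σ lx·mx = 0 + 0.79333… + 0.58125… + 0.10267… + 0.01233… + 0 = 1.489583…
Σ x·lx·mx = 2.313167…; T = 2.313167…/1.489583… = 1.5529…
r ≈ ln(R0)/T = ln(1.489583…)/1.5529… = 0.25662… → 0.257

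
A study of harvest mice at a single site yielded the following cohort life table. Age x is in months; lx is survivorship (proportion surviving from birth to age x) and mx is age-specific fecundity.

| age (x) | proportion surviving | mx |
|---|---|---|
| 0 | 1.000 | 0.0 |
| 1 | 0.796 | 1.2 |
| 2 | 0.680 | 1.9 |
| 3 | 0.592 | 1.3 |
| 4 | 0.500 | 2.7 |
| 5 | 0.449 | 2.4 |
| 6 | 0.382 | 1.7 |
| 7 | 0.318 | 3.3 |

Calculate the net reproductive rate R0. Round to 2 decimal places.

lx·mx by age: 0, 0.9552, 1.292, 0.7696, 1.35, 1.0776, 0.6494, 1.0494
R0 = Σ lx·mx = 7.1432 → 7.14

7.14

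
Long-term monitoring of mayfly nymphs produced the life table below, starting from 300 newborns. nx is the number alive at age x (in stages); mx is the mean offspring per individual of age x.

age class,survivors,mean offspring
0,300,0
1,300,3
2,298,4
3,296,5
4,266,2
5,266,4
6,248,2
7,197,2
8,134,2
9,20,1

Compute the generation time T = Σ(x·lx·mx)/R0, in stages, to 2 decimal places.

3.66

lx = nx/n0 = nx/300: 1, 1, 0.99333…, 0.98667…, 0.88667…, 0.88667…, 0.82667…, 0.65667…, 0.44667…, 0.06667…
lx·mx: 0, 3, 3.973333…, 4.933333…, 1.773333…, 3.546667…, 1.653333…, 1.313333…, 0.893333…, 0.066667… → R0 = 21.153333…
x·lx·mx: 0, 3, 7.946667…, 14.8…, 7.093333…, 17.733333…, 9.92…, 9.193333…, 7.146667…, 0.6… → Σ = 77.433333…
T = 77.433333… / 21.153333… = 3.660574… → 3.66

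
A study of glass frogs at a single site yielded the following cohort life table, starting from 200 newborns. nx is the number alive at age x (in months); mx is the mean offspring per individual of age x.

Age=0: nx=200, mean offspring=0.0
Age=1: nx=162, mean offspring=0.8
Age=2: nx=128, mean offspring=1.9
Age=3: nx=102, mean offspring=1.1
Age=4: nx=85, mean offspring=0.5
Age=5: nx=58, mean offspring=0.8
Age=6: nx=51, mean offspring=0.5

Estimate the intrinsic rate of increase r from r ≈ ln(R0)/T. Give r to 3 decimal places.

0.436

lx = nx/n0 = nx/200: 1, 0.81, 0.64, 0.51, 0.425, 0.29, 0.255
R0 = Σ lx·mx = 0 + 0.648 + 1.216 + 0.561 + 0.2125 + 0.232 + 0.1275 = 2.997
Σ x·lx·mx = 7.538; T = 7.538/2.997 = 2.51518…
r ≈ ln(R0)/T = ln(2.997)/2.51518… = 0.43639… → 0.436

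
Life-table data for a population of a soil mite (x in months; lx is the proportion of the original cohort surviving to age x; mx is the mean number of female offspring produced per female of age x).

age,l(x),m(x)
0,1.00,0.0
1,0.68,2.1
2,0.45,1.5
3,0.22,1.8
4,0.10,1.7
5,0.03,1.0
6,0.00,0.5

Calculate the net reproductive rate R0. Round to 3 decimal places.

2.699

lx·mx by age: 0, 1.428, 0.675, 0.396, 0.17, 0.03, 0
R0 = Σ lx·mx = 2.699 → 2.699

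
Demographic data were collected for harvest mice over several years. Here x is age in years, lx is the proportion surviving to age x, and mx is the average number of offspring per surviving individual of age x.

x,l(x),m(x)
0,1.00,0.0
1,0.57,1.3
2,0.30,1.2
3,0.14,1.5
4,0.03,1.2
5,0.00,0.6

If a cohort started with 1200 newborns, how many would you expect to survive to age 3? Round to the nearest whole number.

Expected survivors = N0 · l_3 = 1200 × 0.14 = 168 → 168

168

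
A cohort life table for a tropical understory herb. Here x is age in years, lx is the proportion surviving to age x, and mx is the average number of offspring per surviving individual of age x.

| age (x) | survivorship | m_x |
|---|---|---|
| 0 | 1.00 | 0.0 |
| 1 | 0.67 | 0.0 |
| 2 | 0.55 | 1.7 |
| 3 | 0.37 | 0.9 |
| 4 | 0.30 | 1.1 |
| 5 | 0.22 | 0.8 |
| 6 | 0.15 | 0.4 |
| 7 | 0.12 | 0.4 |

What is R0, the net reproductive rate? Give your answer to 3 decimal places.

1.882

lx·mx by age: 0, 0, 0.935, 0.333, 0.33, 0.176, 0.06, 0.048
R0 = Σ lx·mx = 1.882 → 1.882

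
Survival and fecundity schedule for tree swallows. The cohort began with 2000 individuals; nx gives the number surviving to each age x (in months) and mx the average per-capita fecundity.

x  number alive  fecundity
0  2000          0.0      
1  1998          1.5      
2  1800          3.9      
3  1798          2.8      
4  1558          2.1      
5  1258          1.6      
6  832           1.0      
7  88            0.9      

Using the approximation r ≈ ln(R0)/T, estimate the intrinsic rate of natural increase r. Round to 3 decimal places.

lx = nx/n0 = nx/2000: 1, 0.999, 0.9, 0.899, 0.779, 0.629, 0.416, 0.044
R0 = Σ lx·mx = 0 + 1.4985 + 3.51 + 2.5172 + 1.6359 + 1.0064 + 0.416 + 0.0396 = 10.6236
Σ x·lx·mx = 30.4189; T = 30.4189/10.6236 = 2.86333…
r ≈ ln(R0)/T = ln(10.6236)/2.86333… = 0.82529… → 0.825

0.825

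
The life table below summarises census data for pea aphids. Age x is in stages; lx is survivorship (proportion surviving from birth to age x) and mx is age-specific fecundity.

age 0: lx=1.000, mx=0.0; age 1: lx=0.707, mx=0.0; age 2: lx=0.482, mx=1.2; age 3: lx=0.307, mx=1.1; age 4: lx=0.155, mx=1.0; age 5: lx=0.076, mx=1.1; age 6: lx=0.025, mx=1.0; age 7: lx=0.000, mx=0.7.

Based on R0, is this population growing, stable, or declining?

R0 = Σ lx·mx = 0 + 0 + 0.5784 + 0.3377 + 0.155 + 0.0836 + 0.025 + 0 = 1.1797
R0 > 1, so the population is growing.

growing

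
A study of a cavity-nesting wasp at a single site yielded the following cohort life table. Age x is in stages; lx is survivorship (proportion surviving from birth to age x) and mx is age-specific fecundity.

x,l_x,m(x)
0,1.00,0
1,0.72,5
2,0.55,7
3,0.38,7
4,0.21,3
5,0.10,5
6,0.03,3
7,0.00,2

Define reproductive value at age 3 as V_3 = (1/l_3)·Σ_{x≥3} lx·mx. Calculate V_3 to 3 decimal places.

10.211

lx·mx for x ≥ 3: 2.66, 0.63, 0.5, 0.09, 0 → sum = 3.88
V_3 = 3.88 / l_3 = 3.88 / 0.38 = 10.210526… → 10.211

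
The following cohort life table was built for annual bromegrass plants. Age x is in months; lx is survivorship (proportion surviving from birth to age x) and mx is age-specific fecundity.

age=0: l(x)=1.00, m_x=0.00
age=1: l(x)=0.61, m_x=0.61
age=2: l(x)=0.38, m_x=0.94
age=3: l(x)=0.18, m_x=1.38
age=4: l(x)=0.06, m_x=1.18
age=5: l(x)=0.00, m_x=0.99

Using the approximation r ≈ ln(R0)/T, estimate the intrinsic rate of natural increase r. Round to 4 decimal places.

0.0235

R0 = Σ lx·mx = 0 + 0.3721 + 0.3572 + 0.2484 + 0.0708 + 0 = 1.0485
Σ x·lx·mx = 2.1149; T = 2.1149/1.0485 = 2.01707…
r ≈ ln(R0)/T = ln(1.0485)/2.01707… = 0.02348… → 0.0235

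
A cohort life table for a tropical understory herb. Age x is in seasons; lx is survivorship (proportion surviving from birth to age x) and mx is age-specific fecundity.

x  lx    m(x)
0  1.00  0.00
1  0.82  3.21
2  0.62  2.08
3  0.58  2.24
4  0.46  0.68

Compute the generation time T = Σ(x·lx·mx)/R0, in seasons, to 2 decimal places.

1.87

lx·mx: 0, 2.6322, 1.2896, 1.2992, 0.3128 → R0 = 5.5338
x·lx·mx: 0, 2.6322, 2.5792, 3.8976, 1.2512 → Σ = 10.3602
T = 10.3602 / 5.5338 = 1.872167… → 1.87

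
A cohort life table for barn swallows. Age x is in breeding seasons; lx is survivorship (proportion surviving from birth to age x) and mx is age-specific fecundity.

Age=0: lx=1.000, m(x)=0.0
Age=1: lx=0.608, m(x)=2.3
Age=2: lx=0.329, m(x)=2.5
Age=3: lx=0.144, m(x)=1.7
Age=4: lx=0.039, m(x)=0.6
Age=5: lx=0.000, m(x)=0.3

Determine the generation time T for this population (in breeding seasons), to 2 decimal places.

1.56

lx·mx: 0, 1.3984, 0.8225, 0.2448, 0.0234, 0 → R0 = 2.4891
x·lx·mx: 0, 1.3984, 1.645, 0.7344, 0.0936, 0 → Σ = 3.8714
T = 3.8714 / 2.4891 = 1.555341… → 1.56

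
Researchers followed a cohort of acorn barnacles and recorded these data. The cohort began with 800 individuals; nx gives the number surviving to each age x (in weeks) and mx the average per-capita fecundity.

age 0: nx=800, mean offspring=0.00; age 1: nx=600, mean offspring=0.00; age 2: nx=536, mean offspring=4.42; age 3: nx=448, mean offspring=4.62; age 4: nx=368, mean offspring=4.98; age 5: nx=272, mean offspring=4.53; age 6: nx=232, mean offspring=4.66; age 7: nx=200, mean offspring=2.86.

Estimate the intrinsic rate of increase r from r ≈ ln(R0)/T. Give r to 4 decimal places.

0.6390

lx = nx/n0 = nx/800: 1, 0.75, 0.67, 0.56, 0.46, 0.34, 0.29, 0.25
R0 = Σ lx·mx = 0 + 0 + 2.9614 + 2.5872 + 2.2908 + 1.5402 + 1.3514 + 0.715 = 11.446
Σ x·lx·mx = 43.662; T = 43.662/11.446 = 3.81461…
r ≈ ln(R0)/T = ln(11.446)/3.81461… = 0.639028… → 0.6390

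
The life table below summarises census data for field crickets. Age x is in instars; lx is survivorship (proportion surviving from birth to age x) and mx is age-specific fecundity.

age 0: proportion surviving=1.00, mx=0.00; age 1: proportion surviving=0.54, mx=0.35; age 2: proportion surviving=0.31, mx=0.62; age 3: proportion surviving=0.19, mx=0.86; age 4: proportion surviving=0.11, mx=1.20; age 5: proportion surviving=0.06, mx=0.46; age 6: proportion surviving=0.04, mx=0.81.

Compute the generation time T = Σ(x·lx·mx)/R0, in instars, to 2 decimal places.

lx·mx: 0, 0.189, 0.1922, 0.1634, 0.132, 0.0276, 0.0324 → R0 = 0.7366
x·lx·mx: 0, 0.189, 0.3844, 0.4902, 0.528, 0.138, 0.1944 → Σ = 1.924
T = 1.924 / 0.7366 = 2.612001… → 2.61

2.61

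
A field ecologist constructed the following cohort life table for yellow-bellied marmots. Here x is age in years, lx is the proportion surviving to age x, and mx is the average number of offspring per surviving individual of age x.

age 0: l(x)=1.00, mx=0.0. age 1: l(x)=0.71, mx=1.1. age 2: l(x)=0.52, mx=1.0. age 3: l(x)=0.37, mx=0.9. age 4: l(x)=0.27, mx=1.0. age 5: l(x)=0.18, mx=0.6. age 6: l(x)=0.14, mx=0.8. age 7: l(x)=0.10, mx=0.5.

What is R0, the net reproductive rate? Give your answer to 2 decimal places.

2.17

lx·mx by age: 0, 0.781, 0.52, 0.333, 0.27, 0.108, 0.112, 0.05
R0 = Σ lx·mx = 2.174 → 2.17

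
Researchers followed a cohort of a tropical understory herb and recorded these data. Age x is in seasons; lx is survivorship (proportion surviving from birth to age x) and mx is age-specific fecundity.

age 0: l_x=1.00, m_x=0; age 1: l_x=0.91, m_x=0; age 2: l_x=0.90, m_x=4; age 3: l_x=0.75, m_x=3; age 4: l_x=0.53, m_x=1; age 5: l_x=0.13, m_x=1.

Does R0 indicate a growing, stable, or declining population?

R0 = Σ lx·mx = 0 + 0 + 3.6 + 2.25 + 0.53 + 0.13 = 6.51
R0 > 1, so the population is growing.

growing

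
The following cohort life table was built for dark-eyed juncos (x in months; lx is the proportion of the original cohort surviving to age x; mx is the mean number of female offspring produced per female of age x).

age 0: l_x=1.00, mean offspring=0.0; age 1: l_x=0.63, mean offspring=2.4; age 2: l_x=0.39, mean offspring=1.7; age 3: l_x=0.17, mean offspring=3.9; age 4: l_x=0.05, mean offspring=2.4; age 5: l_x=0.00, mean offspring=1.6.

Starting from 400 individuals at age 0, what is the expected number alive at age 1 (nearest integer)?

Expected survivors = N0 · l_1 = 400 × 0.63 = 252 → 252

252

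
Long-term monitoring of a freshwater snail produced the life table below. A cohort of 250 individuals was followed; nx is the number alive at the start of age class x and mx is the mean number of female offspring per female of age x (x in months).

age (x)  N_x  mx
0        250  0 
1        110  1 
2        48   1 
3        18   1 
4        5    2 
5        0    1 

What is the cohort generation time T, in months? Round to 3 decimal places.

1.613

lx = nx/n0 = nx/250: 1, 0.44, 0.192, 0.072, 0.02, 0
lx·mx: 0, 0.44, 0.192, 0.072, 0.04, 0 → R0 = 0.744
x·lx·mx: 0, 0.44, 0.384, 0.216, 0.16, 0 → Σ = 1.2
T = 1.2 / 0.744 = 1.612903… → 1.613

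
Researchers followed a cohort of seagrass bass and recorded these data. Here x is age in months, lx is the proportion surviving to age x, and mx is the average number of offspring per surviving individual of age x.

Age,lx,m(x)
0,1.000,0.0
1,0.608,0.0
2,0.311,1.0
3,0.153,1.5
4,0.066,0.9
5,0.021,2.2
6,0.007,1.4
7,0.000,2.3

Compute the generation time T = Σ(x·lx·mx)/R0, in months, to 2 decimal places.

2.80

lx·mx: 0, 0, 0.311, 0.2295, 0.0594, 0.0462, 0.0098, 0 → R0 = 0.6559
x·lx·mx: 0, 0, 0.622, 0.6885, 0.2376, 0.231, 0.0588, 0 → Σ = 1.8379
T = 1.8379 / 0.6559 = 2.802104… → 2.80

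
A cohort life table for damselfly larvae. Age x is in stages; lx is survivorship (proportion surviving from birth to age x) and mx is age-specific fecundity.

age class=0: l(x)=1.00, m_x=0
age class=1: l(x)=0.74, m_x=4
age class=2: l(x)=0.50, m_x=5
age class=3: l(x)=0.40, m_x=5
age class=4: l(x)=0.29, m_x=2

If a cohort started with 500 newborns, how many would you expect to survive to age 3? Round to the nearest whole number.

Expected survivors = N0 · l_3 = 500 × 0.40 = 200 → 200

200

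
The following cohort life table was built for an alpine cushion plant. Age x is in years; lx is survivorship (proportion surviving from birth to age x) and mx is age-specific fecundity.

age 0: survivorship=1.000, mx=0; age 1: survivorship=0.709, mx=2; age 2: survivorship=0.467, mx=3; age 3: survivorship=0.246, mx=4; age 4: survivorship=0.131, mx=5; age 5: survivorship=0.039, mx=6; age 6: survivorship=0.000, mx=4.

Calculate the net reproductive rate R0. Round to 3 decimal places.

4.692

lx·mx by age: 0, 1.418, 1.401, 0.984, 0.655, 0.234, 0
R0 = Σ lx·mx = 4.692 → 4.692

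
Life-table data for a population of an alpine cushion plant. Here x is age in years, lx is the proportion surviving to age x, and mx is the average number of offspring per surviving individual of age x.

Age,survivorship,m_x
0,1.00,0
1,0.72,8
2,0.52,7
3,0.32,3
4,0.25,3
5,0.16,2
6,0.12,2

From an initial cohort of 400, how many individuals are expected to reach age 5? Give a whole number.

64

Expected survivors = N0 · l_5 = 400 × 0.16 = 64 → 64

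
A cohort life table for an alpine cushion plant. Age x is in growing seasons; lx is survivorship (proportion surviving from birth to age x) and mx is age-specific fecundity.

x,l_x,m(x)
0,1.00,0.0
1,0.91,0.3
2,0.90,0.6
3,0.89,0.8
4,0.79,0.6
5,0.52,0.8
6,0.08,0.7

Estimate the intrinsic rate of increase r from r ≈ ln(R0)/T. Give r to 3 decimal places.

0.287

R0 = Σ lx·mx = 0 + 0.273 + 0.54 + 0.712 + 0.474 + 0.416 + 0.056 = 2.471
Σ x·lx·mx = 7.801; T = 7.801/2.471 = 3.15702…
r ≈ ln(R0)/T = ln(2.471)/3.15702… = 0.28654… → 0.287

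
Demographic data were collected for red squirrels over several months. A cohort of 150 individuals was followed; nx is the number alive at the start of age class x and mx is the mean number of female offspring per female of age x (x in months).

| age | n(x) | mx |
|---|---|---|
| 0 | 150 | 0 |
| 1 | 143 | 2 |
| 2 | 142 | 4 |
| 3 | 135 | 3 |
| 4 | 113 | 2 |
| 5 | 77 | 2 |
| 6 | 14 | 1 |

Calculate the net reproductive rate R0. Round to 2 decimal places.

lx = nx/n0 = nx/150: 1, 0.95333…, 0.94667…, 0.9, 0.75333…, 0.51333…, 0.09333…
lx·mx by age: 0, 1.906667…, 3.786667…, 2.7, 1.506667…, 1.026667…, 0.093333…
R0 = Σ lx·mx = 11.02… → 11.02

11.02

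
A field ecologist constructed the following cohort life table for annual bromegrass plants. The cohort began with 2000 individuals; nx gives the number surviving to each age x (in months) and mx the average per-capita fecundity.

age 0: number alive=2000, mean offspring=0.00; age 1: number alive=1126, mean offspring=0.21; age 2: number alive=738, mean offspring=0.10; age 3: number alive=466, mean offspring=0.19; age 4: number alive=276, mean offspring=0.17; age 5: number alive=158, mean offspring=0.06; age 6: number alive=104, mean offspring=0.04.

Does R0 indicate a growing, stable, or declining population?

lx = nx/n0 = nx/2000: 1, 0.563, 0.369, 0.233, 0.138, 0.079, 0.052
R0 = Σ lx·mx = 0 + 0.11823 + 0.0369 + 0.04427 + 0.02346 + 0.00474 + 0.00208 = 0.22968
R0 < 1, so the population is declining.

declining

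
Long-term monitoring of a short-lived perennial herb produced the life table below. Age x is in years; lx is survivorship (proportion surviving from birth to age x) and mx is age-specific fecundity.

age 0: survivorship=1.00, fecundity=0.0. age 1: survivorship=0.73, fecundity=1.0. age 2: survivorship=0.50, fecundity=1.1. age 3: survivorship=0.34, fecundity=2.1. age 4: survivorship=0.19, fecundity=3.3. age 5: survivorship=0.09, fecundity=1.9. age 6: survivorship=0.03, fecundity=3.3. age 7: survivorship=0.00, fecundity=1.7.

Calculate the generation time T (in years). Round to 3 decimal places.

2.743

lx·mx: 0, 0.73, 0.55, 0.714, 0.627, 0.171, 0.099, 0 → R0 = 2.891
x·lx·mx: 0, 0.73, 1.1, 2.142, 2.508, 0.855, 0.594, 0 → Σ = 7.929
T = 7.929 / 2.891 = 2.74265… → 2.743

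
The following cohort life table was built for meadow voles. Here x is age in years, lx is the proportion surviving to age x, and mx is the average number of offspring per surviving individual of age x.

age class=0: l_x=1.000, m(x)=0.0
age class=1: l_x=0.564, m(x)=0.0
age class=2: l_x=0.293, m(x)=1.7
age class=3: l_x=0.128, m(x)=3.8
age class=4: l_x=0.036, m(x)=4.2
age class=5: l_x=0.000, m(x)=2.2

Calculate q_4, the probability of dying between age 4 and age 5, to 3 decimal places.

q_4 = (l_4 − l_5) / l_4 = (0.036 − 0) / 0.036
     = 0.036 / 0.036 = 1 → 1.000

1.000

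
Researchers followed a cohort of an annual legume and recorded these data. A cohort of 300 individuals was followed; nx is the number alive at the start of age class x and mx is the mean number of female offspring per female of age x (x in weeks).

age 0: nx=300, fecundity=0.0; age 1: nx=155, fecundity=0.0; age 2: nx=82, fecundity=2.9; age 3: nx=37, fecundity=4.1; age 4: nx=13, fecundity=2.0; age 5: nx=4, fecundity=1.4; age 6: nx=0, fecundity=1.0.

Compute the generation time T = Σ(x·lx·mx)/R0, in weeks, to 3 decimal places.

2.524

lx = nx/n0 = nx/300: 1, 0.51667…, 0.27333…, 0.12333…, 0.04333…, 0.01333…, 0
lx·mx: 0, 0, 0.792667…, 0.505667…, 0.086667…, 0.018667…, 0 → R0 = 1.403667…
x·lx·mx: 0, 0, 1.585333…, 1.517…, 0.346667…, 0.093333…, 0 → Σ = 3.542333…
T = 3.542333… / 1.403667… = 2.523629… → 2.524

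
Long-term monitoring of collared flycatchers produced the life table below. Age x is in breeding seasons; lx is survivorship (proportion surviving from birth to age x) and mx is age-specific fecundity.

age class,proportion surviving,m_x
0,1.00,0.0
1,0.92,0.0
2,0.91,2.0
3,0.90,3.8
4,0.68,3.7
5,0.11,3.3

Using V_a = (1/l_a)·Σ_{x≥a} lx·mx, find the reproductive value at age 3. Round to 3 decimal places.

lx·mx for x ≥ 3: 3.42, 2.516, 0.363 → sum = 6.299
V_3 = 6.299 / l_3 = 6.299 / 0.9 = 6.998889… → 6.999

6.999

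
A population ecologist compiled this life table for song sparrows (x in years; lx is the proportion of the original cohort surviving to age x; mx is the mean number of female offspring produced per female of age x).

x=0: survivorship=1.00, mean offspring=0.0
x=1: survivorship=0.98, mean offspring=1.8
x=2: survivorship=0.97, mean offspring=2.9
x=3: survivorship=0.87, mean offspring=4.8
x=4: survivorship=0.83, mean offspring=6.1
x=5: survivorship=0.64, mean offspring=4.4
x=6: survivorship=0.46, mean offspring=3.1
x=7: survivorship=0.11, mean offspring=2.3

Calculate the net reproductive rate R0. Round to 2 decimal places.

lx·mx by age: 0, 1.764, 2.813, 4.176, 5.063, 2.816, 1.426, 0.253
R0 = Σ lx·mx = 18.311 → 18.31

18.31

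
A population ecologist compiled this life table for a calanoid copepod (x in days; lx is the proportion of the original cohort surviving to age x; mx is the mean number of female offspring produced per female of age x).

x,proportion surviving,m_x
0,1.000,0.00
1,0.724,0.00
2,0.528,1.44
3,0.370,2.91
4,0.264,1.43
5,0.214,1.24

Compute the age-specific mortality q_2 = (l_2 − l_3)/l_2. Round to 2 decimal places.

0.30

q_2 = (l_2 − l_3) / l_2 = (0.528 − 0.37) / 0.528
     = 0.158 / 0.528 = 0.299242… → 0.30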